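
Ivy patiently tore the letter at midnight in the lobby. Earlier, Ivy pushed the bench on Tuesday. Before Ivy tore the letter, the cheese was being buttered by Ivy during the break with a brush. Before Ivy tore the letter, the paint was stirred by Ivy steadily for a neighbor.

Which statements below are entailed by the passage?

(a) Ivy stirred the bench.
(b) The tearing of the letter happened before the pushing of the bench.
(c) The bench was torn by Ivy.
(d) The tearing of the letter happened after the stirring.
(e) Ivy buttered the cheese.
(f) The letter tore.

(d), (f)

(a) Not entailed — Ivy stirred the paint, not the bench; the bench belongs to the pushing event.
(b) Not entailed — the narrative places the pushing before the tearing, not after.
(c) Not entailed — Ivy tore the letter, not the bench; the bench belongs to the pushing event.
(d) Entailed — the narrative places the stirring before the tearing.
(e) Not entailed — 'was buttering' is progressive on an accomplishment; it does not entail the completed 'buttered'.
(f) Entailed — 'Ivy tore the letter' is causative; it entails the inchoative 'the letter tore'.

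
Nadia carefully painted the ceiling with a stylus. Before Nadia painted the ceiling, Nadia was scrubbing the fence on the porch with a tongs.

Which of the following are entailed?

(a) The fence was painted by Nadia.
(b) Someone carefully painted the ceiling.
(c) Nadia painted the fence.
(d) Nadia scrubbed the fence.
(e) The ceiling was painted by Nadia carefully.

(a) Not entailed — Nadia painted the ceiling, not the fence; the fence belongs to the scrubbing event.
(b) Entailed — this follows by dropping conjuncts from the painting event's description.
(c) Not entailed — Nadia painted the ceiling, not the fence; the fence belongs to the scrubbing event.
(d) Entailed — 'scrub' is an activity; 'was scrubbing' entails that some scrubbing happened, so 'scrubbed' holds.
(e) Entailed — the original entails any weakening of itself; this just drops 'with a stylus'.

(b), (d), (e)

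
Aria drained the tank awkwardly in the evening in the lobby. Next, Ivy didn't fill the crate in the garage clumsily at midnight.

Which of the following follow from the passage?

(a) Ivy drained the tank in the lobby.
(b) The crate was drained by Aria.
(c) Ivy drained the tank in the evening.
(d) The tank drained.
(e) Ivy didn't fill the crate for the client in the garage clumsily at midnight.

(d), (e)

(a) Not entailed — the passage has Aria draining the tank, not Ivy.
(b) Not entailed — Aria drained the tank, not the crate; the crate belongs to the filling event.
(c) Not entailed — the passage has Aria draining the tank, not Ivy.
(d) Entailed — 'Aria drained the tank' is causative; it entails the inchoative 'the tank drained'.
(e) Entailed — under negation, adding a further restriction is entailed: if no such filling event occurred, none occurred for the client either.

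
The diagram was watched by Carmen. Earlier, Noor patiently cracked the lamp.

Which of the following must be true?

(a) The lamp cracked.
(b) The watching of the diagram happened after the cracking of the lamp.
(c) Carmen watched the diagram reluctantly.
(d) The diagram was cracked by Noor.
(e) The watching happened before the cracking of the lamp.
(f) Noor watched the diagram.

(a) Entailed — 'Noor cracked the lamp' is causative; it entails the inchoative 'the lamp cracked'.
(b) Entailed — the narrative places the cracking before the watching.
(c) Not entailed — 'reluctantly' adds information not in the original event.
(d) Not entailed — Noor cracked the lamp, not the diagram; the diagram belongs to the watching event.
(e) Not entailed — the narrative places the cracking before the watching, not after.
(f) Not entailed — the passage has Carmen watching the diagram, not Noor.

(a), (b)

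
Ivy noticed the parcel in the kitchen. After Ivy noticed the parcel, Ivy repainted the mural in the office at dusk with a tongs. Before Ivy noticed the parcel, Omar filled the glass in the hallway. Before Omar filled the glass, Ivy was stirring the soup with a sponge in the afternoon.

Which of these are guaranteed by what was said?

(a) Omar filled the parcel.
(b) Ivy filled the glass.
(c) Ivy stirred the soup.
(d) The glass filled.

(c), (d)

(a) Not entailed — Omar filled the glass, not the parcel; the parcel belongs to the noticing event.
(b) Not entailed — the passage has Omar filling the glass, not Ivy.
(c) Entailed — 'stir' is an activity; 'was stirring' entails that some stirring happened, so 'stirred' holds.
(d) Entailed — 'Omar filled the glass' is causative; it entails the inchoative 'the glass filled'.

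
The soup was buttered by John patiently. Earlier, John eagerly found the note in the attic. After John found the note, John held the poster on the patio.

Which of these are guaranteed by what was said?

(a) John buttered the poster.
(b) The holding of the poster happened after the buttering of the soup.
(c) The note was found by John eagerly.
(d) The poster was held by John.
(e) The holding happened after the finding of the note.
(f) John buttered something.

(c), (d), (e), (f)

(a) Not entailed — John buttered the soup, not the poster; the poster belongs to the holding event.
(b) Not entailed — the narrative doesn't order the buttering relative to the holding.
(c) Entailed — dropping 'in the attic' leaves a sub-description the original still satisfies.
(d) Entailed — dropping 'on the patio' leaves a sub-description the original still satisfies.
(e) Entailed — the narrative places the finding before the holding.
(f) Entailed — dropping 'patiently' and generalizing the patient leaves a sub-description the original still satisfies.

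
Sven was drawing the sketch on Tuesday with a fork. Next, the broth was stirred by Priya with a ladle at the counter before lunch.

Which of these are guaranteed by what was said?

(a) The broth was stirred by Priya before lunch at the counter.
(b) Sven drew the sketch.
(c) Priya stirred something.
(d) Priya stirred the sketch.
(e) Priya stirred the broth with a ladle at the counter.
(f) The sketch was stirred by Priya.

(a), (c), (e)

(a) Entailed — the original entails any weakening of itself; this just drops 'with a ladle'.
(b) Not entailed — 'was drawing' is progressive on an accomplishment; it does not entail the completed 'drew'.
(c) Entailed — every conjunct here is already in the original stirring event.
(d) Not entailed — Priya stirred the broth, not the sketch; the sketch belongs to the drawing event.
(e) Entailed — dropping 'before lunch' leaves a sub-description the original still satisfies.
(f) Not entailed — Priya stirred the broth, not the sketch; the sketch belongs to the drawing event.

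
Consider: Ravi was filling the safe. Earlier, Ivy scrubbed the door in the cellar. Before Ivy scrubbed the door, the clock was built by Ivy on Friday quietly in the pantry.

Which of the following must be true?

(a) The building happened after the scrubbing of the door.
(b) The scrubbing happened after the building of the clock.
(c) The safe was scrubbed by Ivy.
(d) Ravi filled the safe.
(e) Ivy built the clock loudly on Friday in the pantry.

(a) Not entailed — the narrative places the building before the scrubbing, not after.
(b) Entailed — the narrative places the building before the scrubbing.
(c) Not entailed — Ivy scrubbed the door, not the safe; the safe belongs to the filling event.
(d) Not entailed — 'was filling' is progressive on an accomplishment; it does not entail the completed 'filled'.
(e) Not entailed — 'loudly' adds a manner not in (and inconsistent with) the original.

(b)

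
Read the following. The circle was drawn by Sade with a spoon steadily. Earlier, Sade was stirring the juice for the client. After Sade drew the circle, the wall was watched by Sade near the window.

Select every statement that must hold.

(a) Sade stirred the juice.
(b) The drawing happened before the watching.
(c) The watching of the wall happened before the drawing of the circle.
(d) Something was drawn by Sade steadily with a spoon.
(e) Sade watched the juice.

(a) Entailed — 'stir' is an activity; 'was stirring' entails that some stirring happened, so 'stirred' holds.
(b) Entailed — the narrative places the drawing before the watching.
(c) Not entailed — the narrative places the drawing before the watching, not after.
(d) Entailed — the original entails any weakening of itself; this just generalizes the patient.
(e) Not entailed — Sade watched the wall, not the juice; the juice belongs to the stirring event.

(a), (b), (d)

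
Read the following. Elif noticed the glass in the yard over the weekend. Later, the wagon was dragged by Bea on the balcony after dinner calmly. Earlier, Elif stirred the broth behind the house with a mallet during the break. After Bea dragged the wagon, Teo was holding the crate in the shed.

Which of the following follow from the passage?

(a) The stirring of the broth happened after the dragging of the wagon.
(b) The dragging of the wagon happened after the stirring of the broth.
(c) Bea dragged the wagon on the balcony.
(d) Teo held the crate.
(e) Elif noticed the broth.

(b), (c), (d)

(a) Not entailed — the narrative places the stirring before the dragging, not after.
(b) Entailed — the narrative places the stirring before the dragging.
(c) Entailed — this follows by dropping conjuncts from the dragging event's description.
(d) Entailed — 'hold' is an activity; 'was holding' entails that some holding happened, so 'held' holds.
(e) Not entailed — Elif noticed the glass, not the broth; the broth belongs to the stirring event.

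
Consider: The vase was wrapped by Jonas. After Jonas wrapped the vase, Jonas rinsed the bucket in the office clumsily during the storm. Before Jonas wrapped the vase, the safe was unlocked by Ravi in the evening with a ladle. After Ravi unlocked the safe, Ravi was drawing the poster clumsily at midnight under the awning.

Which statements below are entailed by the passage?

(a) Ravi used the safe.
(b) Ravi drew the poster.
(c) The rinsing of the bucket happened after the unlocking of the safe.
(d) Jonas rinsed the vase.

(a) Not entailed — the safe is the patient, not an instrument — Ravi used a ladle.
(b) Not entailed — 'was drawing' is progressive on an accomplishment; it does not entail the completed 'drew'.
(c) Entailed — the narrative places the unlocking before the rinsing.
(d) Not entailed — Jonas rinsed the bucket, not the vase; the vase belongs to the wrapping event.

(c)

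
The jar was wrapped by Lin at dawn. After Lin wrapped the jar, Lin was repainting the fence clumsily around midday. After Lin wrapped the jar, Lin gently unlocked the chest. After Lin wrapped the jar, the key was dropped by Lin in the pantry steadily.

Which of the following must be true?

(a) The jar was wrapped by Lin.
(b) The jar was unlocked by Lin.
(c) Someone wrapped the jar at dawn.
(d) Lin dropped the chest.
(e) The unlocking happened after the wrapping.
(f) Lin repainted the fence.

(a) Entailed — this follows by dropping conjuncts from the wrapping event's description.
(b) Not entailed — Lin unlocked the chest, not the jar; the jar belongs to the wrapping event.
(c) Entailed — generalizing the agent leaves a sub-description the original still satisfies.
(d) Not entailed — Lin dropped the key, not the chest; the chest belongs to the unlocking event.
(e) Entailed — the narrative places the wrapping before the unlocking.
(f) Not entailed — 'was repainting' is progressive on an accomplishment; it does not entail the completed 'repainted'.

(a), (c), (e)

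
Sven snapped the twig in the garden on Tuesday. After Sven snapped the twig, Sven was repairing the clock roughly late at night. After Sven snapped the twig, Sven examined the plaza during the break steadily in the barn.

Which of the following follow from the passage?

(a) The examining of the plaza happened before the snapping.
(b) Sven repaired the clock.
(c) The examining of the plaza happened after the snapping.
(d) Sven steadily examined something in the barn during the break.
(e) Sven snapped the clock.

(c), (d)

(a) Not entailed — the narrative places the snapping before the examining, not after.
(b) Not entailed — 'was repairing' is progressive on an accomplishment; it does not entail the completed 'repaired'.
(c) Entailed — the narrative places the snapping before the examining.
(d) Entailed — generalizing the patient leaves a sub-description the original still satisfies.
(e) Not entailed — Sven snapped the twig, not the clock; the clock belongs to the repairing event.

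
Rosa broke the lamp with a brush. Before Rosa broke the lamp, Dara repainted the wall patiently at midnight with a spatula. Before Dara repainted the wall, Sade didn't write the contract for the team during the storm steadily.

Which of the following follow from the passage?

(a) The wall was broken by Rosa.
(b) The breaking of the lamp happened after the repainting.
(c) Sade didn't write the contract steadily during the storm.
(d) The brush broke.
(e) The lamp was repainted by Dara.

(b)

(a) Not entailed — Rosa broke the lamp, not the wall; the wall belongs to the repainting event.
(b) Entailed — the narrative places the repainting before the breaking.
(c) Not entailed — dropping 'for the team' under negation is not valid — the original leaves open that Sade wrote the contract some other way.
(d) Not entailed — the lamp is what broke, not the brush.
(e) Not entailed — Dara repainted the wall, not the lamp; the lamp belongs to the breaking event.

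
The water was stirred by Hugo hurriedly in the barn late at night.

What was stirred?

'the water' marks the patient of the stirring event.

the water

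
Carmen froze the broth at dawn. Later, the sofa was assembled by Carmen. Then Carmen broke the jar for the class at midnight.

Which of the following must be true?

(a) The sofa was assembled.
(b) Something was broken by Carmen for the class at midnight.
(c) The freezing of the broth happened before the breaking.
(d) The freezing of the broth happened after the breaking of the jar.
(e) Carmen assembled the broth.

(a) Entailed — generalizing the agent leaves a sub-description the original still satisfies.
(b) Entailed — generalizing the patient leaves a sub-description the original still satisfies.
(c) Entailed — the narrative places the freezing before the breaking.
(d) Not entailed — the narrative places the freezing before the breaking, not after.
(e) Not entailed — Carmen assembled the sofa, not the broth; the broth belongs to the freezing event.

(a), (b), (c)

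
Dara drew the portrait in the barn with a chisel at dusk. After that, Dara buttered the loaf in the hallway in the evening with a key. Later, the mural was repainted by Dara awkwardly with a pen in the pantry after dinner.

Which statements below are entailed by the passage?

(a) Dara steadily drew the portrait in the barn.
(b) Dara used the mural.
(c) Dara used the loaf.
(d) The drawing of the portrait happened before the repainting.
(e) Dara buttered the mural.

(d)

(a) Not entailed — 'steadily' adds information not in the original event.
(b) Not entailed — the mural is the patient, not an instrument — Dara used a pen.
(c) Not entailed — the loaf is the patient, not an instrument — Dara used a key.
(d) Entailed — the narrative places the drawing before the repainting.
(e) Not entailed — Dara buttered the loaf, not the mural; the mural belongs to the repainting event.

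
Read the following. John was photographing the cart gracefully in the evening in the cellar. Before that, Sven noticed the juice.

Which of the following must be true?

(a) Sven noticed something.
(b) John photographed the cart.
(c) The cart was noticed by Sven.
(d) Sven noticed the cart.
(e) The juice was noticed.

(a), (e)

(a) Entailed — every conjunct here is already in the original noticing event.
(b) Not entailed — 'was photographing' is progressive on an accomplishment; it does not entail the completed 'photographed'.
(c) Not entailed — Sven noticed the juice, not the cart; the cart belongs to the photographing event.
(d) Not entailed — Sven noticed the juice, not the cart; the cart belongs to the photographing event.
(e) Entailed — the original entails any weakening of itself; this just generalizes the agent.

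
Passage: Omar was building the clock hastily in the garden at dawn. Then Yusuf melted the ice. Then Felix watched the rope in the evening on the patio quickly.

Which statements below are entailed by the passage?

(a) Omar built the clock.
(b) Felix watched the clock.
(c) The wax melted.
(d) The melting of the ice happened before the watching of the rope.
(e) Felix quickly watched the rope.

(d), (e)

(a) Not entailed — 'was building' is progressive on an accomplishment; it does not entail the completed 'built'.
(b) Not entailed — Felix watched the rope, not the clock; the clock belongs to the building event.
(c) Not entailed — the ice is what melted, not the wax.
(d) Entailed — the narrative places the melting before the watching.
(e) Entailed — every conjunct here is already in the original watching event.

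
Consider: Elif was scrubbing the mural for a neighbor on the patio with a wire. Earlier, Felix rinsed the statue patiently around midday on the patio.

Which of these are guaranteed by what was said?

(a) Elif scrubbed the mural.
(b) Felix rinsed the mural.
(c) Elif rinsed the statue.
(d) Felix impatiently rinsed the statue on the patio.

(a)

(a) Entailed — 'scrub' is an activity; 'was scrubbing' entails that some scrubbing happened, so 'scrubbed' holds.
(b) Not entailed — Felix rinsed the statue, not the mural; the mural belongs to the scrubbing event.
(c) Not entailed — the passage has Felix rinsing the statue, not Elif.
(d) Not entailed — 'impatiently' adds a manner not in (and inconsistent with) the original.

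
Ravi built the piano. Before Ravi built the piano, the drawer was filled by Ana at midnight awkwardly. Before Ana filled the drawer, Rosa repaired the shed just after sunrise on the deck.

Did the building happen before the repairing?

no

The narrative orders the repairing before the building.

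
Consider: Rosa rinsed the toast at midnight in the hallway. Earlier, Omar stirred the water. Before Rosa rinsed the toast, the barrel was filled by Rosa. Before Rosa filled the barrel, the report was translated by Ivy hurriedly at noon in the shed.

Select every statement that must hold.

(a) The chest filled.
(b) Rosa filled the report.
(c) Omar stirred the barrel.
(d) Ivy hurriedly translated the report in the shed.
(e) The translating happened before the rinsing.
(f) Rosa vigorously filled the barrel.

(a) Not entailed — the barrel is what filled, not the chest.
(b) Not entailed — Rosa filled the barrel, not the report; the report belongs to the translating event.
(c) Not entailed — Omar stirred the water, not the barrel; the barrel belongs to the filling event.
(d) Entailed — the original entails any weakening of itself; this just drops 'at noon'.
(e) Entailed — the narrative places the translating before the rinsing.
(f) Not entailed — 'vigorously' adds information not in the original event.

(d), (e)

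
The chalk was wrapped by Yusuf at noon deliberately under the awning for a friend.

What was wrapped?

the chalk

'the chalk' marks the patient of the wrapping event.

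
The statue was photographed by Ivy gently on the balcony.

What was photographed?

'the statue' marks the patient of the photographing event.

the statue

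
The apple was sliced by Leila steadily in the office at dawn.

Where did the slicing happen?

'in the office' marks the location of the slicing event.

in the office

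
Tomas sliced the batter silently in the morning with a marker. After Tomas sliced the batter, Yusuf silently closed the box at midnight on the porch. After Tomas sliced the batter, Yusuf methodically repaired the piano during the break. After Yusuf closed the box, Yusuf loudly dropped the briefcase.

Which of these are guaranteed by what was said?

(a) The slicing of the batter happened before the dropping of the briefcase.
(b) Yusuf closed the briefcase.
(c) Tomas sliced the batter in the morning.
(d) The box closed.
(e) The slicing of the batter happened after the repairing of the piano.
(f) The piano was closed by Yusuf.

(a) Entailed — the narrative places the slicing before the dropping.
(b) Not entailed — Yusuf closed the box, not the briefcase; the briefcase belongs to the dropping event.
(c) Entailed — every conjunct here is already in the original slicing event.
(d) Entailed — 'Yusuf closed the box' is causative; it entails the inchoative 'the box closed'.
(e) Not entailed — the narrative places the slicing before the repairing, not after.
(f) Not entailed — Yusuf closed the box, not the piano; the piano belongs to the repairing event.

(a), (c), (d)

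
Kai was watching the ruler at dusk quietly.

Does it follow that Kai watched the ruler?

yes

'watch' is atelic; if Kai was watching the ruler, then Kai watched the ruler (for some time).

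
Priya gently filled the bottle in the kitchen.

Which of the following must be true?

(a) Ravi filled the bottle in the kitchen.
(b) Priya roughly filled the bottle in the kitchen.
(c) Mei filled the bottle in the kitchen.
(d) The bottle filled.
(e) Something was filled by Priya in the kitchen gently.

(a) Not entailed — the passage has Priya filling the bottle, not Ravi.
(b) Not entailed — 'roughly' adds a manner not in (and inconsistent with) the original.
(c) Not entailed — the passage has Priya filling the bottle, not Mei.
(d) Entailed — 'Priya filled the bottle' is causative; it entails the inchoative 'the bottle filled'.
(e) Entailed — the original entails any weakening of itself; this just generalizes the patient.

(d), (e)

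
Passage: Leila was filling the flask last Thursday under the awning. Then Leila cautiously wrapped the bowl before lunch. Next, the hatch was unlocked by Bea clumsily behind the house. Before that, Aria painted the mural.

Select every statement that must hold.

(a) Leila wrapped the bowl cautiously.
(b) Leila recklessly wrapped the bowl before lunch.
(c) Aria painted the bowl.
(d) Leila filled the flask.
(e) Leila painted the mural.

(a)

(a) Entailed — dropping 'before lunch' leaves a sub-description the original still satisfies.
(b) Not entailed — 'recklessly' adds a manner not in (and inconsistent with) the original.
(c) Not entailed — Aria painted the mural, not the bowl; the bowl belongs to the wrapping event.
(d) Not entailed — 'was filling' is progressive on an accomplishment; it does not entail the completed 'filled'.
(e) Not entailed — the passage has Aria painting the mural, not Leila.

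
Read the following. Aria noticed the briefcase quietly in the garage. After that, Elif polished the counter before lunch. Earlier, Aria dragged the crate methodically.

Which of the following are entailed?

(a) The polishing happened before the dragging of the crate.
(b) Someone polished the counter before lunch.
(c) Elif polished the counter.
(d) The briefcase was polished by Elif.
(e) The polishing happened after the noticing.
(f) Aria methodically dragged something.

(b), (c), (e), (f)

(a) Not entailed — the narrative places the dragging before the polishing, not after.
(b) Entailed — this follows by dropping conjuncts from the polishing event's description.
(c) Entailed — dropping 'before lunch' leaves a sub-description the original still satisfies.
(d) Not entailed — Elif polished the counter, not the briefcase; the briefcase belongs to the noticing event.
(e) Entailed — the narrative places the noticing before the polishing.
(f) Entailed — generalizing the patient leaves a sub-description the original still satisfies.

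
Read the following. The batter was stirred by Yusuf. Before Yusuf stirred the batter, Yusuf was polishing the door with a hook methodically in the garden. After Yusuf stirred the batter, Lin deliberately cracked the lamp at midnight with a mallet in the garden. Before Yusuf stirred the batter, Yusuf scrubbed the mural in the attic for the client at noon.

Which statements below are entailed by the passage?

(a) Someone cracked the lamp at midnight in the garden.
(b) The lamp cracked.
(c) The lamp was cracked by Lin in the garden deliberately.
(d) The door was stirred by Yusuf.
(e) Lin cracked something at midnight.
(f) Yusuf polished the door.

(a), (b), (c), (e), (f)

(a) Entailed — every conjunct here is already in the original cracking event.
(b) Entailed — 'Lin cracked the lamp' is causative; it entails the inchoative 'the lamp cracked'.
(c) Entailed — this follows by dropping conjuncts from the cracking event's description.
(d) Not entailed — Yusuf stirred the batter, not the door; the door belongs to the polishing event.
(e) Entailed — this follows by dropping conjuncts from the cracking event's description.
(f) Entailed — 'polish' is an activity; 'was polishing' entails that some polishing happened, so 'polished' holds.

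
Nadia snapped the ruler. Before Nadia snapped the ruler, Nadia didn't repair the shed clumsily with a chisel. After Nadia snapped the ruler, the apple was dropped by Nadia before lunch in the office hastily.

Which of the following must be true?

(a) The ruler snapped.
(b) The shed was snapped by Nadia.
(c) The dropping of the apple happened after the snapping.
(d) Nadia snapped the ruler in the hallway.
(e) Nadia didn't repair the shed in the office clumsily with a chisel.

(a), (c), (e)

(a) Entailed — 'Nadia snapped the ruler' is causative; it entails the inchoative 'the ruler snapped'.
(b) Not entailed — Nadia snapped the ruler, not the shed; the shed belongs to the repairing event.
(c) Entailed — the narrative places the snapping before the dropping.
(d) Not entailed — 'in the hallway' adds information not in the original event.
(e) Entailed — under negation, adding a further restriction is entailed: if no such repairing event occurred, none occurred in the office either.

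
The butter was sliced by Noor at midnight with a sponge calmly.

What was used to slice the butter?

'with a sponge' marks the instrument of the slicing event.

a sponge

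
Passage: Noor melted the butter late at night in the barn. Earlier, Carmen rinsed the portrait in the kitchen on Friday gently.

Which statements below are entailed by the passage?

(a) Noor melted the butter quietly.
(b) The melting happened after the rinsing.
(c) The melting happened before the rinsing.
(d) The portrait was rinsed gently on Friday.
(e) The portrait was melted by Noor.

(b), (d)

(a) Not entailed — 'quietly' adds information not in the original event.
(b) Entailed — the narrative places the rinsing before the melting.
(c) Not entailed — the narrative places the rinsing before the melting, not after.
(d) Entailed — dropping 'in the kitchen' and generalizing the agent leaves a sub-description the original still satisfies.
(e) Not entailed — Noor melted the butter, not the portrait; the portrait belongs to the rinsing event.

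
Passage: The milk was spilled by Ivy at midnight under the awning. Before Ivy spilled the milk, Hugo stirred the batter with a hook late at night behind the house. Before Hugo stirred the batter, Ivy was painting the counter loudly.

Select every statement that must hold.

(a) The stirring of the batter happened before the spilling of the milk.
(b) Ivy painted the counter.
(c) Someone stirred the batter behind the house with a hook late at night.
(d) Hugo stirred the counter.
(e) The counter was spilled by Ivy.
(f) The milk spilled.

(a) Entailed — the narrative places the stirring before the spilling.
(b) Not entailed — 'was painting' is progressive on an accomplishment; it does not entail the completed 'painted'.
(c) Entailed — every conjunct here is already in the original stirring event.
(d) Not entailed — Hugo stirred the batter, not the counter; the counter belongs to the painting event.
(e) Not entailed — Ivy spilled the milk, not the counter; the counter belongs to the painting event.
(f) Entailed — 'Ivy spilled the milk' is causative; it entails the inchoative 'the milk spilled'.

(a), (c), (f)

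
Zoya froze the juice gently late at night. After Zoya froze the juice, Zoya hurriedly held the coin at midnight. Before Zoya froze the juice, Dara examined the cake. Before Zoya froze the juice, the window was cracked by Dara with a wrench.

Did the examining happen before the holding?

yes

The narrative orders the examining before the holding.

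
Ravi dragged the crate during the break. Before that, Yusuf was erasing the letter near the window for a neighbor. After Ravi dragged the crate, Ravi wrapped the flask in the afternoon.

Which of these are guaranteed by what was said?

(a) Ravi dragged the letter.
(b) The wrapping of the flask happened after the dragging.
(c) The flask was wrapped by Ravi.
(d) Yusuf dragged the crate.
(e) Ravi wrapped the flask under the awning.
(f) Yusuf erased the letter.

(a) Not entailed — Ravi dragged the crate, not the letter; the letter belongs to the erasing event.
(b) Entailed — the narrative places the dragging before the wrapping.
(c) Entailed — dropping 'in the afternoon' leaves a sub-description the original still satisfies.
(d) Not entailed — the passage has Ravi dragging the crate, not Yusuf.
(e) Not entailed — 'under the awning' adds information not in the original event.
(f) Not entailed — 'was erasing' is progressive on an accomplishment; it does not entail the completed 'erased'.

(b), (c)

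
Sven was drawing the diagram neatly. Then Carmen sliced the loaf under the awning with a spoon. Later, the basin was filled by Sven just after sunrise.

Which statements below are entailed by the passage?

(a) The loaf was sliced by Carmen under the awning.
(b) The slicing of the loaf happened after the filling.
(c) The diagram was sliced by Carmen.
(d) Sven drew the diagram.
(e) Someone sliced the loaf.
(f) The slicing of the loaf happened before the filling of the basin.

(a), (e), (f)

(a) Entailed — this follows by dropping conjuncts from the slicing event's description.
(b) Not entailed — the narrative places the slicing before the filling, not after.
(c) Not entailed — Carmen sliced the loaf, not the diagram; the diagram belongs to the drawing event.
(d) Not entailed — 'was drawing' is progressive on an accomplishment; it does not entail the completed 'drew'.
(e) Entailed — every conjunct here is already in the original slicing event.
(f) Entailed — the narrative places the slicing before the filling.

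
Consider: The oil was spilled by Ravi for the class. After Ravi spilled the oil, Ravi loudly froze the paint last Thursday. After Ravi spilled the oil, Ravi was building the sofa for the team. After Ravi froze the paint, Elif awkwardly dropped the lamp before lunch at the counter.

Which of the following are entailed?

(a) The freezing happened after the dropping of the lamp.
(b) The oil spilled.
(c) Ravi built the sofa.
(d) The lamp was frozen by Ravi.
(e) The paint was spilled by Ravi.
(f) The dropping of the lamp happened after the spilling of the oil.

(a) Not entailed — the narrative places the freezing before the dropping, not after.
(b) Entailed — 'Ravi spilled the oil' is causative; it entails the inchoative 'the oil spilled'.
(c) Not entailed — 'was building' is progressive on an accomplishment; it does not entail the completed 'built'.
(d) Not entailed — Ravi froze the paint, not the lamp; the lamp belongs to the dropping event.
(e) Not entailed — Ravi spilled the oil, not the paint; the paint belongs to the freezing event.
(f) Entailed — the narrative places the spilling before the dropping.

(b), (f)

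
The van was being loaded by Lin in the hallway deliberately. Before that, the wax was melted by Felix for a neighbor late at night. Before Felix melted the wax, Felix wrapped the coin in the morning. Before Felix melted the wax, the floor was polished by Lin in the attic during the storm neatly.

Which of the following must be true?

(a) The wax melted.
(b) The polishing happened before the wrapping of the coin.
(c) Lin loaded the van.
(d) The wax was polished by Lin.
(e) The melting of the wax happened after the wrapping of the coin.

(a) Entailed — 'Felix melted the wax' is causative; it entails the inchoative 'the wax melted'.
(b) Not entailed — the narrative doesn't order the polishing relative to the wrapping.
(c) Not entailed — 'was loading' is progressive on an accomplishment; it does not entail the completed 'loaded'.
(d) Not entailed — Lin polished the floor, not the wax; the wax belongs to the melting event.
(e) Entailed — the narrative places the wrapping before the melting.

(a), (e)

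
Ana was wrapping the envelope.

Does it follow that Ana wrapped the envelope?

'was wrapping' is progressive; for an accomplishment like 'wrap the envelope', it doesn't entail completion.

no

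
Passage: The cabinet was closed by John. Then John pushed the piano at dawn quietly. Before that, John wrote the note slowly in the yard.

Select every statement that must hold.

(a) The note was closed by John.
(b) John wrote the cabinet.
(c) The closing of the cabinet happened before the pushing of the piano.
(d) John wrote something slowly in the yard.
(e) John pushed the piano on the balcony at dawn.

(a) Not entailed — John closed the cabinet, not the note; the note belongs to the writing event.
(b) Not entailed — John wrote the note, not the cabinet; the cabinet belongs to the closing event.
(c) Entailed — the narrative places the closing before the pushing.
(d) Entailed — every conjunct here is already in the original writing event.
(e) Not entailed — 'on the balcony' adds information not in the original event.

(c), (d)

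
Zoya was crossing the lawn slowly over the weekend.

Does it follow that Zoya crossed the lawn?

'was crossing' is progressive; for an accomplishment like 'cross the lawn', it doesn't entail completion.

no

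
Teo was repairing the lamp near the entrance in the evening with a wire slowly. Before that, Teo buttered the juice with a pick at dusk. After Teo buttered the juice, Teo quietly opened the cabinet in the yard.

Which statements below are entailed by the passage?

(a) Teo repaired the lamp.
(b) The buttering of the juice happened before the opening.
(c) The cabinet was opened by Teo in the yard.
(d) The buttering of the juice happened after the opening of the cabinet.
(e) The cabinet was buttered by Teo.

(b), (c)

(a) Not entailed — 'was repairing' is progressive on an accomplishment; it does not entail the completed 'repaired'.
(b) Entailed — the narrative places the buttering before the opening.
(c) Entailed — dropping 'quietly' leaves a sub-description the original still satisfies.
(d) Not entailed — the narrative places the buttering before the opening, not after.
(e) Not entailed — Teo buttered the juice, not the cabinet; the cabinet belongs to the opening event.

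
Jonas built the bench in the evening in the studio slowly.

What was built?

the bench

'the bench' marks the patient of the building event.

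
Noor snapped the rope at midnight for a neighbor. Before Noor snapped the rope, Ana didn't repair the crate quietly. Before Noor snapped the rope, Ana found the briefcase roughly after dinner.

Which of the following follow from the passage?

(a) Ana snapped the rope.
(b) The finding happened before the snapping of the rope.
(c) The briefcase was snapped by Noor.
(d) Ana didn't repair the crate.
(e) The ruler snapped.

(a) Not entailed — the passage has Noor snapping the rope, not Ana.
(b) Entailed — the narrative places the finding before the snapping.
(c) Not entailed — Noor snapped the rope, not the briefcase; the briefcase belongs to the finding event.
(d) Not entailed — dropping 'quietly' under negation is not valid — the original leaves open that Ana repaired the crate some other way.
(e) Not entailed — the rope is what snapped, not the ruler.

(b)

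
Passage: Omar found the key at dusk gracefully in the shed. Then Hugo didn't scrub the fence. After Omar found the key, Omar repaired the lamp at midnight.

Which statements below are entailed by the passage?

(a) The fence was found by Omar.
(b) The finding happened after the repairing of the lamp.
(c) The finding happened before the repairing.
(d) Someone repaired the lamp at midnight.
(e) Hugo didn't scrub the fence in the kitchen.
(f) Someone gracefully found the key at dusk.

(c), (d), (e), (f)

(a) Not entailed — Omar found the key, not the fence; the fence belongs to the scrubbing event.
(b) Not entailed — the narrative places the finding before the repairing, not after.
(c) Entailed — the narrative places the finding before the repairing.
(d) Entailed — this follows by dropping conjuncts from the repairing event's description.
(e) Entailed — under negation, adding a further restriction is entailed: if no such scrubbing event occurred, none occurred in the kitchen either.
(f) Entailed — this follows by dropping conjuncts from the finding event's description.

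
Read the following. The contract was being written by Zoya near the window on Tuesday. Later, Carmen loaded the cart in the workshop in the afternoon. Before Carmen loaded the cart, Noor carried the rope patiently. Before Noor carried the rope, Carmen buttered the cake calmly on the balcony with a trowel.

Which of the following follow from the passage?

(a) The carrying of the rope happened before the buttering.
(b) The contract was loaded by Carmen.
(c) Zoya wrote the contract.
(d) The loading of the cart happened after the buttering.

(a) Not entailed — the narrative places the buttering before the carrying, not after.
(b) Not entailed — Carmen loaded the cart, not the contract; the contract belongs to the writing event.
(c) Not entailed — 'was writing' is progressive on an accomplishment; it does not entail the completed 'wrote'.
(d) Entailed — the narrative places the buttering before the loading.

(d)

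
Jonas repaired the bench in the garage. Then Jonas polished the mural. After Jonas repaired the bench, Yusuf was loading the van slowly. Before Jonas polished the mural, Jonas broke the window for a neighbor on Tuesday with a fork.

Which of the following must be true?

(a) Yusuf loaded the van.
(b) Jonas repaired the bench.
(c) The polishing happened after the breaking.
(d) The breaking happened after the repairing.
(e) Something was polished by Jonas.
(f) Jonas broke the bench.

(a) Not entailed — 'was loading' is progressive on an accomplishment; it does not entail the completed 'loaded'.
(b) Entailed — every conjunct here is already in the original repairing event.
(c) Entailed — the narrative places the breaking before the polishing.
(d) Not entailed — the narrative doesn't order the repairing relative to the breaking.
(e) Entailed — the original entails any weakening of itself; this just generalizes the patient.
(f) Not entailed — Jonas broke the window, not the bench; the bench belongs to the repairing event.

(b), (c), (e)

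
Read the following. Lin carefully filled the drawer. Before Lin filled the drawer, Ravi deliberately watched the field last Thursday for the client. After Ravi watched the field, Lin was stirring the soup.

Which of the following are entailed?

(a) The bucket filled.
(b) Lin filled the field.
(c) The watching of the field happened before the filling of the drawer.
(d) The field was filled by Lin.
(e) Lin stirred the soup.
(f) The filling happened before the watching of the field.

(c), (e)

(a) Not entailed — the drawer is what filled, not the bucket.
(b) Not entailed — Lin filled the drawer, not the field; the field belongs to the watching event.
(c) Entailed — the narrative places the watching before the filling.
(d) Not entailed — Lin filled the drawer, not the field; the field belongs to the watching event.
(e) Entailed — 'stir' is an activity; 'was stirring' entails that some stirring happened, so 'stirred' holds.
(f) Not entailed — the narrative places the watching before the filling, not after.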